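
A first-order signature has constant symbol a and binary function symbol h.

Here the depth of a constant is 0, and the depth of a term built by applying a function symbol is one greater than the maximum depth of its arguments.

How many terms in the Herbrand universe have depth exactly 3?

Let N_k count ground terms of depth at most k. Each non-constant term of depth ≤ k is some function symbol applied to depth-≤(k−1) arguments, giving N_k = 1 + N_{k-1}^2.
N_0 = 1
N_1 = 1 + 1^2 = 2
N_2 = 1 + 2^2 = 5
N_3 = 1 + 5^2 = 26
Terms of depth exactly 3: N_3 − N_2 = 26 − 5 = 21.

21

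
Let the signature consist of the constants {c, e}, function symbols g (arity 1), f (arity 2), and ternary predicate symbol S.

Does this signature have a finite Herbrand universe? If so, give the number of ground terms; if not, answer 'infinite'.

The signature has at least one function symbol (g, arity 1) and at least one constant (c).
Iterating g gives infinitely many distinct ground terms: c, g(c), g(g(c)), ...
So the Herbrand universe is infinite.

infinite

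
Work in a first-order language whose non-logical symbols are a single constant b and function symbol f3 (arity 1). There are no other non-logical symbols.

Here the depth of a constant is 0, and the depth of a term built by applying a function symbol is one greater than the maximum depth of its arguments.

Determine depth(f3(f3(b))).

depth(f3(b)) = 1 + depth(b) = 1 + 0 = 1
depth(f3(f3(b))) = 1 + depth(f3(b)) = 1 + 1 = 2

2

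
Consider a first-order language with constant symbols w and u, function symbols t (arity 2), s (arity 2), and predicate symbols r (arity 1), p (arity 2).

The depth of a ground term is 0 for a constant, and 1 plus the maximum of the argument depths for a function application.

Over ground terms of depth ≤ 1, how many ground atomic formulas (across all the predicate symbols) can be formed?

110

First count ground terms of depth ≤ 1.
Count level by level. With function symbols t/2, s/2, the terms of depth ≤ k are the 2 constants together with each function applied to depth-≤(k−1) tuples, so N_k = 2 + N_{k-1}^2 + N_{k-1}^2.
N_0 = 2
N_1 = 2 + 2^2 + 2^2 = 10
Explicitly: w, u, t(w, w), t(w, u), t(u, w), t(u, u), s(w, w), s(w, u), s(u, w), s(u, u).
So |H| = 10.
A ground atom is a predicate applied to a tuple of terms from H, so the count is the sum over predicates of |H|^arity:
  r: 10;  p: 10^2 = 100
Total ground atoms: 10 + 100 = 110.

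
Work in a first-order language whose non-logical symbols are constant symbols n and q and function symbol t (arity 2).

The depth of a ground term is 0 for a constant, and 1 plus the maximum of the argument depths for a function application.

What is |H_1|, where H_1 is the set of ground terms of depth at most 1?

Let N_k = |{terms of depth ≤ k}|. Then N_0 = 2 and N_k = 2 + N_{k-1}^2 for k ≥ 1 (one summand per function symbol, arity giving the exponent).
N_0 = 2
N_1 = 2 + 2^2 = 6
Explicitly: n, q, t(n, n), t(n, q), t(q, n), t(q, q).

6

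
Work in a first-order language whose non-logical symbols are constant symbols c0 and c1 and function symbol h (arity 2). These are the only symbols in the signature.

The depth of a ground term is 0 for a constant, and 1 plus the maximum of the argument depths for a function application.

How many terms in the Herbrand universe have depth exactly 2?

32

Let N_k = |{terms of depth ≤ k}|. Then N_0 = 2 and N_k = 2 + N_{k-1}^2 for k ≥ 1 (one summand per function symbol, arity giving the exponent).
N_0 = 2
N_1 = 2 + 2^2 = 6
N_2 = 2 + 6^2 = 38
Terms of depth exactly 2: N_2 − N_1 = 38 − 6 = 32.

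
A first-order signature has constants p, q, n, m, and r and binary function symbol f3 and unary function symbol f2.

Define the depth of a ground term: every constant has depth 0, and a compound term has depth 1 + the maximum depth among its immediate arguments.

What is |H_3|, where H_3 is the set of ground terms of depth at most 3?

1601495

Let N_k count ground terms of depth at most k. Each non-constant term of depth ≤ k is some function symbol applied to depth-≤(k−1) arguments, giving N_k = 5 + N_{k-1}^2 + N_{k-1}.
N_0 = 5
N_1 = 5 + 5^2 + 5 = 35
N_2 = 5 + 35^2 + 35 = 1265
N_3 = 5 + 1265^2 + 1265 = 1601495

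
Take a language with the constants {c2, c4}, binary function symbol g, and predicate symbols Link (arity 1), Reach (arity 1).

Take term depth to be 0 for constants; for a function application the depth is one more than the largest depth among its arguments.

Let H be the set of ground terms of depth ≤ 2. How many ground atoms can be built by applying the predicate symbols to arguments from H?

First count ground terms of depth ≤ 2.
Write N_k for the number of ground terms of depth ≤ k. A term of depth ≤ k is either a constant or a function symbol applied to arguments of depth ≤ k−1, so N_k = 2 + N_{k-1}^2.
N_0 = 2
N_1 = 2 + 2^2 = 6
N_2 = 2 + 6^2 = 38
So |H| = 38.
A ground atom is a predicate applied to a tuple of terms from H, so the count is the sum over predicates of |H|^arity:
  Link: 38;  Reach: 38
Total ground atoms: 38 + 38 = 76.

76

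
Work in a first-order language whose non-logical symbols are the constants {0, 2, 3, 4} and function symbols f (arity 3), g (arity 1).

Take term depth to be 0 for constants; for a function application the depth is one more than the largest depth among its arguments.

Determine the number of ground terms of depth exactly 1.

Count level by level. With function symbols f/3, g/1, the terms of depth ≤ k are the 4 constants together with each function applied to depth-≤(k−1) tuples, so N_k = 4 + N_{k-1}^3 + N_{k-1}.
N_0 = 4
N_1 = 4 + 4^3 + 4 = 72
Terms of depth exactly 1: N_1 − N_0 = 72 − 4 = 68.

68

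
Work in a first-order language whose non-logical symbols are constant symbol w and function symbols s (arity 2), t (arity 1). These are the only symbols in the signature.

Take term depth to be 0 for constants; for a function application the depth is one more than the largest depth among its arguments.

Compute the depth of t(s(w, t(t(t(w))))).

5

depth(t(w)) = 1 + depth(w) = 1 + 0 = 1
depth(t(t(w))) = 1 + depth(t(w)) = 1 + 1 = 2
depth(t(t(t(w)))) = 1 + depth(t(t(w))) = 1 + 2 = 3
depth(s(w, t(t(t(w))))) = 1 + max(0, 3) = 4
depth(t(s(w, t(t(t(w)))))) = 1 + depth(s(w, t(t(t(w))))) = 1 + 4 = 5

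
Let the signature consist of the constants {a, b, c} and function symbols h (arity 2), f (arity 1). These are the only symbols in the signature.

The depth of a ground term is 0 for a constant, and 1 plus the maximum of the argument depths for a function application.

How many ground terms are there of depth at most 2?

243

If N_k denotes the number of depth-≤k ground terms, the 3 constants give N_0 = 3, and each function symbol of arity r contributes N_{k-1}^r new terms at level k: N_k = 3 + N_{k-1}^2 + N_{k-1}.
N_0 = 3
N_1 = 3 + 3^2 + 3 = 15
N_2 = 3 + 15^2 + 15 = 243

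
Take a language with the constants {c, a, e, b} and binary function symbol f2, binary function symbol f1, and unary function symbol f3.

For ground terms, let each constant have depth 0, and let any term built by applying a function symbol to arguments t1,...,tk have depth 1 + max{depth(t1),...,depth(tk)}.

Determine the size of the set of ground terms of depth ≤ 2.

Let N_k count ground terms of depth at most k. Each non-constant term of depth ≤ k is some function symbol applied to depth-≤(k−1) arguments, giving N_k = 4 + N_{k-1}^2 + N_{k-1}^2 + N_{k-1}.
N_0 = 4
N_1 = 4 + 4^2 + 4^2 + 4 = 40
N_2 = 4 + 40^2 + 40^2 + 40 = 3244

3244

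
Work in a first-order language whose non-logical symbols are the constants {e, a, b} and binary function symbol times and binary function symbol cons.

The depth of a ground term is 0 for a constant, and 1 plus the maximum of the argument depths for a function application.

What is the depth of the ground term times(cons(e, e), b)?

2

depth(cons(e, e)) = 1 + max(0, 0) = 1
depth(times(cons(e, e), b)) = 1 + max(1, 0) = 2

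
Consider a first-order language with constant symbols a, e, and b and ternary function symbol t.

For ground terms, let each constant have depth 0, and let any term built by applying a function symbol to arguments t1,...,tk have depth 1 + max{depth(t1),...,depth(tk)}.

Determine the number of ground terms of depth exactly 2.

26973

Let N_k count ground terms of depth at most k. Each non-constant term of depth ≤ k is some function symbol applied to depth-≤(k−1) arguments, giving N_k = 3 + N_{k-1}^3.
N_0 = 3
N_1 = 3 + 3^3 = 30
N_2 = 3 + 30^3 = 27003
Terms of depth exactly 2: N_2 − N_1 = 27003 − 30 = 26973.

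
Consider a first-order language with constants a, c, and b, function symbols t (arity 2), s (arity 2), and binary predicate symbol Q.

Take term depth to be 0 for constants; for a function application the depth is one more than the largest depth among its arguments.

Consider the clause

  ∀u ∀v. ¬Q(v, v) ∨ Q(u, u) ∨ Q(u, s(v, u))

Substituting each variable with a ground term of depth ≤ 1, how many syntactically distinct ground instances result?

Ground terms of depth ≤ 1:
  If N_k denotes the number of depth-≤k ground terms, the 3 constants give N_0 = 3, and each function symbol of arity r contributes N_{k-1}^r new terms at level k: N_k = 3 + N_{k-1}^2 + N_{k-1}^2.
  N_0 = 3
  N_1 = 3 + 3^2 + 3^2 = 21
So there are 21 ground terms available for substitution.
The clause has 2 distinct variables (u, v), each appearing in the body. In the free term algebra distinct substitutions yield syntactically distinct ground instances.
Number of ground instances = 21^2 = 441.

441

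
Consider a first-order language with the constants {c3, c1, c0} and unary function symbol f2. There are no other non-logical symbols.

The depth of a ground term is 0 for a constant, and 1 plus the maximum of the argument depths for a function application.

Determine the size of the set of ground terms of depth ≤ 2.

Let N_k count ground terms of depth at most k. Each non-constant term of depth ≤ k is some function symbol applied to depth-≤(k−1) arguments, giving N_k = 3 + N_{k-1}.
N_0 = 3
N_1 = 3 + 3 = 6
N_2 = 3 + 6 = 9

9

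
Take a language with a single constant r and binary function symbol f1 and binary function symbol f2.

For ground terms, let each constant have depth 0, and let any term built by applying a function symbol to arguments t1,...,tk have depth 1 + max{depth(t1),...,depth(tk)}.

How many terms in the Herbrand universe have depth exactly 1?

2

Let N_k count ground terms of depth at most k. Each non-constant term of depth ≤ k is some function symbol applied to depth-≤(k−1) arguments, giving N_k = 1 + N_{k-1}^2 + N_{k-1}^2.
N_0 = 1
N_1 = 1 + 1^2 + 1^2 = 3
Terms of depth exactly 1: N_1 − N_0 = 3 − 1 = 2.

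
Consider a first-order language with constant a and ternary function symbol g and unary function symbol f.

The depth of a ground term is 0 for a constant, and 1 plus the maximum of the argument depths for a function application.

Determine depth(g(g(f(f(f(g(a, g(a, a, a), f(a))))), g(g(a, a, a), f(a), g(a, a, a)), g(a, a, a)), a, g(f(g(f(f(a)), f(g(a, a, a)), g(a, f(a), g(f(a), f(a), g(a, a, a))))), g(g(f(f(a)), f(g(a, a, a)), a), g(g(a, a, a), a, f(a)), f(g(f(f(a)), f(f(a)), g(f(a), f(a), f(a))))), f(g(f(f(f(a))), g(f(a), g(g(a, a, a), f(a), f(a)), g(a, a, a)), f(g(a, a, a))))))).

7

depth(g(a, a, a)) = 1 + max(0, 0, 0) = 1
depth(f(a)) = 1 + depth(a) = 1 + 0 = 1
depth(g(a, g(a, a, a), f(a))) = 1 + max(0, 1, 1) = 2
depth(f(g(a, g(a, a, a), f(a)))) = 1 + depth(g(a, g(a, a, a), f(a))) = 1 + 2 = 3
depth(f(f(g(a, g(a, a, a), f(a))))) = 1 + depth(f(g(a, g(a, a, a), f(a)))) = 1 + 3 = 4
depth(f(f(f(g(a, g(a, a, a), f(a)))))) = 1 + depth(f(f(g(a, g(a, a, a), f(a))))) = 1 + 4 = 5
depth(g(g(a, a, a), f(a), g(a, a, a))) = 1 + max(1, 1, 1) = 2
depth(g(f(f(f(g(a, g(a, a, a), f(a))))), g(g(a, a, a), f(a), g(a, a, a)), g(a, a, a))) = 1 + max(5, 2, 1) = 6
depth(f(f(a))) = 1 + depth(f(a)) = 1 + 1 = 2
depth(f(g(a, a, a))) = 1 + depth(g(a, a, a)) = 1 + 1 = 2
depth(g(f(a), f(a), g(a, a, a))) = 1 + max(1, 1, 1) = 2
depth(g(a, f(a), g(f(a), f(a), g(a, a, a)))) = 1 + max(0, 1, 2) = 3
depth(g(f(f(a)), f(g(a, a, a)), g(a, f(a), g(f(a), f(a), g(a, a, a))))) = 1 + max(2, 2, 3) = 4
depth(f(g(f(f(a)), f(g(a, a, a)), g(a, f(a), g(f(a), f(a), g(a, a, a)))))) = 1 + depth(g(f(f(a)), f(g(a, a, a)), g(a, f(a), g(f(a), f(a), g(a, a, a))))) = 1 + 4 = 5
depth(g(f(f(a)), f(g(a, a, a)), a)) = 1 + max(2, 2, 0) = 3
depth(g(g(a, a, a), a, f(a))) = 1 + max(1, 0, 1) = 2
depth(g(f(a), f(a), f(a))) = 1 + max(1, 1, 1) = 2
depth(g(f(f(a)), f(f(a)), g(f(a), f(a), f(a)))) = 1 + max(2, 2, 2) = 3
depth(f(g(f(f(a)), f(f(a)), g(f(a), f(a), f(a))))) = 1 + depth(g(f(f(a)), f(f(a)), g(f(a), f(a), f(a)))) = 1 + 3 = 4
depth(g(g(f(f(a)), f(g(a, a, a)), a), g(g(a, a, a), a, f(a)), f(g(f(f(a)), f(f(a)), g(f(a), f(a), f(a)))))) = 1 + max(3, 2, 4) = 5
depth(f(f(f(a)))) = 1 + depth(f(f(a))) = 1 + 2 = 3
depth(g(g(a, a, a), f(a), f(a))) = 1 + max(1, 1, 1) = 2
depth(g(f(a), g(g(a, a, a), f(a), f(a)), g(a, a, a))) = 1 + max(1, 2, 1) = 3
depth(g(f(f(f(a))), g(f(a), g(g(a, a, a), f(a), f(a)), g(a, a, a)), f(g(a, a, a)))) = 1 + max(3, 3, 2) = 4
depth(f(g(f(f(f(a))), g(f(a), g(g(a, a, a), f(a), f(a)), g(a, a, a)), f(g(a, a, a))))) = 1 + depth(g(f(f(f(a))), g(f(a), g(g(a, a, a), f(a), f(a)), g(a, a, a)), f(g(a, a, a)))) = 1 + 4 = 5
depth(g(f(g(f(f(a)), f(g(a, a, a)), g(a, f(a), g(f(a), f(a), g(a, a, a))))), g(g(f(f(a)), f(g(a, a, a)), a), g(g(a, a, a), a, f(a)), f(g(f(f(a)), f(f(a)), g(f(a), f(a), f(a))))), f(g(f(f(f(a))), g(f(a), g(g(a, a, a), f(a), f(a)), g(a, a, a)), f(g(a, a, a)))))) = 1 + max(5, 5, 5) = 6
depth(g(g(f(f(f(g(a, g(a, a, a), f(a))))), g(g(a, a, a), f(a), g(a, a, a)), g(a, a, a)), a, g(f(g(f(f(a)), f(g(a, a, a)), g(a, f(a), g(f(a), f(a), g(a, a, a))))), g(g(f(f(a)), f(g(a, a, a)), a), g(g(a, a, a), a, f(a)), f(g(f(f(a)), f(f(a)), g(f(a), f(a), f(a))))), f(g(f(f(f(a))), g(f(a), g(g(a, a, a), f(a), f(a)), g(a, a, a)), f(g(a, a, a))))))) = 1 + max(6, 0, 6) = 7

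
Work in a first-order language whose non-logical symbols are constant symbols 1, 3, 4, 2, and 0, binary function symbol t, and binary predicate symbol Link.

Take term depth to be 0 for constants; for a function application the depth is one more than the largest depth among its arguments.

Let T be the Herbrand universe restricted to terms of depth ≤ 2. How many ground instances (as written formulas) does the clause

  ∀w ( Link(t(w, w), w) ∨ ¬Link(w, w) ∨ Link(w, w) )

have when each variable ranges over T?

905

Ground terms of depth ≤ 2:
  Write N_k for the number of ground terms of depth ≤ k. A term of depth ≤ k is either a constant or a function symbol applied to arguments of depth ≤ k−1, so N_k = 5 + N_{k-1}^2.
  N_0 = 5
  N_1 = 5 + 5^2 = 30
  N_2 = 5 + 30^2 = 905
So there are 905 ground terms available for substitution.
The clause has 1 distinct variable (w), which appears in the body. In the free term algebra distinct substitutions yield syntactically distinct ground instances.
Number of ground instances = 905.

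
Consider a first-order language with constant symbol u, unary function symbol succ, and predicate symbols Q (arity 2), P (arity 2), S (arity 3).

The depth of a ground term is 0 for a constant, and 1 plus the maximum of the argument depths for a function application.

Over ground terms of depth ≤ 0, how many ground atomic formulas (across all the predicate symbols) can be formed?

First count ground terms of depth ≤ 0.
Count level by level. With function symbols succ/1, the terms of depth ≤ k are the 1 constant together with each function applied to depth-≤(k−1) tuples, so N_k = 1 + N_{k-1}.
N_0 = 1
Explicitly: u.
So |H| = 1.
Each predicate of arity r yields |H|^r ground atoms (one per choice of an r-tuple from H):
  Q: 1^2 = 1;  P: 1^2 = 1;  S: 1^3 = 1
Total ground atoms: 1 + 1 + 1 = 3.

3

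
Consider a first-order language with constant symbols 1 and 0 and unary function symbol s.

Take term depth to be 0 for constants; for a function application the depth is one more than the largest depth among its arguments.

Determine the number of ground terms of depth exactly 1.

Let N_k = |{terms of depth ≤ k}|. Then N_0 = 2 and N_k = 2 + N_{k-1} for k ≥ 1 (one summand per function symbol, arity giving the exponent).
N_0 = 2
N_1 = 2 + 2 = 4
Terms of depth exactly 1: N_1 − N_0 = 4 − 2 = 2.

2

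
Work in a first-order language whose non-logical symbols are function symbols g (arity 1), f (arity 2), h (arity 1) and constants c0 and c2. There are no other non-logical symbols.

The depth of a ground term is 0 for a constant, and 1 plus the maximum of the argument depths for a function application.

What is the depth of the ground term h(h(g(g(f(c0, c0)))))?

5

depth(f(c0, c0)) = 1 + max(0, 0) = 1
depth(g(f(c0, c0))) = 1 + depth(f(c0, c0)) = 1 + 1 = 2
depth(g(g(f(c0, c0)))) = 1 + depth(g(f(c0, c0))) = 1 + 2 = 3
depth(h(g(g(f(c0, c0))))) = 1 + depth(g(g(f(c0, c0)))) = 1 + 3 = 4
depth(h(h(g(g(f(c0, c0)))))) = 1 + depth(h(g(g(f(c0, c0))))) = 1 + 4 = 5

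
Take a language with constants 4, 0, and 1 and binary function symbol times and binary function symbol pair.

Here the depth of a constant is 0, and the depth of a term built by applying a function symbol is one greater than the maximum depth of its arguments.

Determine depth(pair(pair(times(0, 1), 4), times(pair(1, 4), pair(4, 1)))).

3

depth(times(0, 1)) = 1 + max(0, 0) = 1
depth(pair(times(0, 1), 4)) = 1 + max(1, 0) = 2
depth(pair(1, 4)) = 1 + max(0, 0) = 1
depth(pair(4, 1)) = 1 + max(0, 0) = 1
depth(times(pair(1, 4), pair(4, 1))) = 1 + max(1, 1) = 2
depth(pair(pair(times(0, 1), 4), times(pair(1, 4), pair(4, 1)))) = 1 + max(2, 2) = 3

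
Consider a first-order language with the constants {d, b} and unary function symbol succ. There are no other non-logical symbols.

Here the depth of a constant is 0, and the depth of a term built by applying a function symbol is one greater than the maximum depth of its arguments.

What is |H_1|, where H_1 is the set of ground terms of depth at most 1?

Let N_k = |{terms of depth ≤ k}|. Then N_0 = 2 and N_k = 2 + N_{k-1} for k ≥ 1 (one summand per function symbol, arity giving the exponent).
N_0 = 2
N_1 = 2 + 2 = 4
Explicitly: d, b, succ(d), succ(b).

4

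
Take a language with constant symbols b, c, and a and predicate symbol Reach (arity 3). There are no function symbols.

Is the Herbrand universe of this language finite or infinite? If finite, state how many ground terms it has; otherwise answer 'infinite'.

3

There are no function symbols, so every ground term is one of the 3 constants.
The Herbrand universe is {b, c, a}, which is finite with 3 elements.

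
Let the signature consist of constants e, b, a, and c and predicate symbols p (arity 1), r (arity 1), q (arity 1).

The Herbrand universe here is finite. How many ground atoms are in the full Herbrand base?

12

With no function symbols, the Herbrand universe is just the 4 constants.
Ground atoms per predicate: p: 4, r: 4, q: 4.
Herbrand base size = 4 + 4 + 4 = 12.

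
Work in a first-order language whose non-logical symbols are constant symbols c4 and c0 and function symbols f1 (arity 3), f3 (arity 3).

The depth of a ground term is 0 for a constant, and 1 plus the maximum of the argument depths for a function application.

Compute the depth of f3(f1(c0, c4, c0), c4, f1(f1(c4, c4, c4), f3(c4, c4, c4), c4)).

3

depth(f1(c0, c4, c0)) = 1 + max(0, 0, 0) = 1
depth(f1(c4, c4, c4)) = 1 + max(0, 0, 0) = 1
depth(f3(c4, c4, c4)) = 1 + max(0, 0, 0) = 1
depth(f1(f1(c4, c4, c4), f3(c4, c4, c4), c4)) = 1 + max(1, 1, 0) = 2
depth(f3(f1(c0, c4, c0), c4, f1(f1(c4, c4, c4), f3(c4, c4, c4), c4))) = 1 + max(1, 0, 2) = 3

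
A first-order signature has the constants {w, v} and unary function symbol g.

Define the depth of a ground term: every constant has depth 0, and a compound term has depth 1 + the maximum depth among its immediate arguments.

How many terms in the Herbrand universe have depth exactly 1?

If N_k denotes the number of depth-≤k ground terms, the 2 constants give N_0 = 2, and each function symbol of arity r contributes N_{k-1}^r new terms at level k: N_k = 2 + N_{k-1}.
N_0 = 2
N_1 = 2 + 2 = 4
Terms of depth exactly 1: N_1 − N_0 = 4 − 2 = 2.

2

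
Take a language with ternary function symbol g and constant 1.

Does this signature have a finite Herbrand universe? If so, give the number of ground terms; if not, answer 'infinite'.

infinite

The signature has at least one function symbol (g, arity 3) and at least one constant (1).
Iterating g gives infinitely many distinct ground terms: 1, g(1, 1, 1), g(g(1, 1, 1), g(1, 1, 1), g(1, 1, 1)), ...
So the Herbrand universe is infinite.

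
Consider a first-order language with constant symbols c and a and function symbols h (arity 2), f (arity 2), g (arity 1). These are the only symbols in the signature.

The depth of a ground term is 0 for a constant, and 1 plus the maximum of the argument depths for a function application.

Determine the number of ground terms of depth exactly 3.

182410

If N_k denotes the number of depth-≤k ground terms, the 2 constants give N_0 = 2, and each function symbol of arity r contributes N_{k-1}^r new terms at level k: N_k = 2 + N_{k-1}^2 + N_{k-1}^2 + N_{k-1}.
N_0 = 2
N_1 = 2 + 2^2 + 2^2 + 2 = 12
N_2 = 2 + 12^2 + 12^2 + 12 = 302
N_3 = 2 + 302^2 + 302^2 + 302 = 182712
Terms of depth exactly 3: N_3 − N_2 = 182712 − 302 = 182410.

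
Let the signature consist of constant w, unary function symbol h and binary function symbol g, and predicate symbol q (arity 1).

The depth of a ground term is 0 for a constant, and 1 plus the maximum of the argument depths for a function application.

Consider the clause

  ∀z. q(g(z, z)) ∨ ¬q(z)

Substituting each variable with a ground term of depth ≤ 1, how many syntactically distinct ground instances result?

3

Ground terms of depth ≤ 1:
  If N_k denotes the number of depth-≤k ground terms, the 1 constant gives N_0 = 1, and each function symbol of arity r contributes N_{k-1}^r new terms at level k: N_k = 1 + N_{k-1} + N_{k-1}^2.
  N_0 = 1
  N_1 = 1 + 1 + 1^2 = 3
So there are 3 ground terms available for substitution.
The clause has 1 distinct variable (z), which appears in the body. In the free term algebra distinct substitutions yield syntactically distinct ground instances.
Number of ground instances = 3.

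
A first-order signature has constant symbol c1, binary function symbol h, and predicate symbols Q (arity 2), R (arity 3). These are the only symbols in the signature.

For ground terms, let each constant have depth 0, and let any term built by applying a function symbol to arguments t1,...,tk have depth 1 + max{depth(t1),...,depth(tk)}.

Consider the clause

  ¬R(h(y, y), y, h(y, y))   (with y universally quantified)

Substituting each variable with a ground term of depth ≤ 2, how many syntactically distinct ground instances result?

Ground terms of depth ≤ 2:
  Let N_k = |{terms of depth ≤ k}|. Then N_0 = 1 and N_k = 1 + N_{k-1}^2 for k ≥ 1 (one summand per function symbol, arity giving the exponent).
  N_0 = 1
  N_1 = 1 + 1^2 = 2
  N_2 = 1 + 2^2 = 5
  Explicitly: c1, h(c1, c1), h(c1, h(c1, c1)), h(h(c1, c1), c1), h(h(c1, c1), h(c1, c1)).
So there are 5 ground terms available for substitution.
The clause has 1 distinct variable (y), which appears in the body. In the free term algebra distinct substitutions yield syntactically distinct ground instances.
Number of ground instances = 5.

5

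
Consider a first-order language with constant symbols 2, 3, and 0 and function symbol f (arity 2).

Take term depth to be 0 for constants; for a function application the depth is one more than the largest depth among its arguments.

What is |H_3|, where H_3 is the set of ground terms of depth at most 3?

Let N_k count ground terms of depth at most k. Each non-constant term of depth ≤ k is some function symbol applied to depth-≤(k−1) arguments, giving N_k = 3 + N_{k-1}^2.
N_0 = 3
N_1 = 3 + 3^2 = 12
N_2 = 3 + 12^2 = 147
N_3 = 3 + 147^2 = 21612

21612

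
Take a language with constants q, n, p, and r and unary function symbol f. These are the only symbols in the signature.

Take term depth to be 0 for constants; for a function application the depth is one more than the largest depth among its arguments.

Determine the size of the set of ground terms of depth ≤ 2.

12

If N_k denotes the number of depth-≤k ground terms, the 4 constants give N_0 = 4, and each function symbol of arity r contributes N_{k-1}^r new terms at level k: N_k = 4 + N_{k-1}.
N_0 = 4
N_1 = 4 + 4 = 8
N_2 = 4 + 8 = 12
Explicitly: q, n, p, r, f(q), f(n), f(p), f(r), f(f(q)), f(f(n)), f(f(p)), f(f(r)).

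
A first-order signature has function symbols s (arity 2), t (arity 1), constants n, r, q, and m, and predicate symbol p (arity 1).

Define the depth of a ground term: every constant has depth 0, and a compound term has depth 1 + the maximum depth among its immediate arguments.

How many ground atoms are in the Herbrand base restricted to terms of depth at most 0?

First count ground terms of depth ≤ 0.
Let N_k count ground terms of depth at most k. Each non-constant term of depth ≤ k is some function symbol applied to depth-≤(k−1) arguments, giving N_k = 4 + N_{k-1}^2 + N_{k-1}.
N_0 = 4
Explicitly: n, r, q, m.
So |H| = 4.
A ground atom is a predicate applied to a tuple of terms from H, so the count is the sum over predicates of |H|^arity:
  p: 4
Total ground atoms: 4.

4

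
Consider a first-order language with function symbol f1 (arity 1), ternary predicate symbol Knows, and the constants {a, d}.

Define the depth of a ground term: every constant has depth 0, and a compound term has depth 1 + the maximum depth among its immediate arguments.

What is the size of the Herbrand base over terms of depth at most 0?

8

First count ground terms of depth ≤ 0.
Count level by level. With function symbols f1/1, the terms of depth ≤ k are the 2 constants together with each function applied to depth-≤(k−1) tuples, so N_k = 2 + N_{k-1}.
N_0 = 2
So |H| = 2.
For each predicate symbol, the number of ground atoms is |H| raised to its arity; summing:
  Knows: 2^3 = 8
Total ground atoms: 8.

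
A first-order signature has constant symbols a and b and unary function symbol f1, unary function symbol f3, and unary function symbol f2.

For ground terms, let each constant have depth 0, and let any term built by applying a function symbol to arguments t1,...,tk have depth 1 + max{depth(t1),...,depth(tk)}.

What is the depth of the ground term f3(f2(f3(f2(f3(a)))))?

5

depth(f3(a)) = 1 + depth(a) = 1 + 0 = 1
depth(f2(f3(a))) = 1 + depth(f3(a)) = 1 + 1 = 2
depth(f3(f2(f3(a)))) = 1 + depth(f2(f3(a))) = 1 + 2 = 3
depth(f2(f3(f2(f3(a))))) = 1 + depth(f3(f2(f3(a)))) = 1 + 3 = 4
depth(f3(f2(f3(f2(f3(a)))))) = 1 + depth(f2(f3(f2(f3(a))))) = 1 + 4 = 5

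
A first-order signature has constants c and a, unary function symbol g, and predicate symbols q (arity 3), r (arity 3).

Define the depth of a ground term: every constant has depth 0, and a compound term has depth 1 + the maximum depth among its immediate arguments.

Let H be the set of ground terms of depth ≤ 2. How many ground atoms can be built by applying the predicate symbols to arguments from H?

First count ground terms of depth ≤ 2.
If N_k denotes the number of depth-≤k ground terms, the 2 constants give N_0 = 2, and each function symbol of arity r contributes N_{k-1}^r new terms at level k: N_k = 2 + N_{k-1}.
N_0 = 2
N_1 = 2 + 2 = 4
N_2 = 2 + 4 = 6
Explicitly: c, a, g(c), g(a), g(g(c)), g(g(a)).
So |H| = 6.
Ground atoms are formed by filling each argument slot of a predicate with a term from H, so an r-ary predicate gives |H|^r atoms:
  q: 6^3 = 216;  r: 6^3 = 216
Total ground atoms: 216 + 216 = 432.

432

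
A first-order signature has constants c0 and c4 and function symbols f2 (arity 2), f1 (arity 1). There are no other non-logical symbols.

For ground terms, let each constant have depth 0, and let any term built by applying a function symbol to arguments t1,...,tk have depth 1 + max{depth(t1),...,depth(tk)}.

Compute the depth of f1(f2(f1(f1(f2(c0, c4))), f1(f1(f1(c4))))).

5

depth(f2(c0, c4)) = 1 + max(0, 0) = 1
depth(f1(f2(c0, c4))) = 1 + depth(f2(c0, c4)) = 1 + 1 = 2
depth(f1(f1(f2(c0, c4)))) = 1 + depth(f1(f2(c0, c4))) = 1 + 2 = 3
depth(f1(c4)) = 1 + depth(c4) = 1 + 0 = 1
depth(f1(f1(c4))) = 1 + depth(f1(c4)) = 1 + 1 = 2
depth(f1(f1(f1(c4)))) = 1 + depth(f1(f1(c4))) = 1 + 2 = 3
depth(f2(f1(f1(f2(c0, c4))), f1(f1(f1(c4))))) = 1 + max(3, 3) = 4
depth(f1(f2(f1(f1(f2(c0, c4))), f1(f1(f1(c4)))))) = 1 + depth(f2(f1(f1(f2(c0, c4))), f1(f1(f1(c4))))) = 1 + 4 = 5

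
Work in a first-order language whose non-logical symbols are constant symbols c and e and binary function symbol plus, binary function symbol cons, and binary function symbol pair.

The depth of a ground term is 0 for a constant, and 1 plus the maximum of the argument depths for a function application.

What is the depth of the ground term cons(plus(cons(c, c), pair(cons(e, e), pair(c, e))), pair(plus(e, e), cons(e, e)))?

4

depth(cons(c, c)) = 1 + max(0, 0) = 1
depth(cons(e, e)) = 1 + max(0, 0) = 1
depth(pair(c, e)) = 1 + max(0, 0) = 1
depth(pair(cons(e, e), pair(c, e))) = 1 + max(1, 1) = 2
depth(plus(cons(c, c), pair(cons(e, e), pair(c, e)))) = 1 + max(1, 2) = 3
depth(plus(e, e)) = 1 + max(0, 0) = 1
depth(pair(plus(e, e), cons(e, e))) = 1 + max(1, 1) = 2
depth(cons(plus(cons(c, c), pair(cons(e, e), pair(c, e))), pair(plus(e, e), cons(e, e)))) = 1 + max(3, 2) = 4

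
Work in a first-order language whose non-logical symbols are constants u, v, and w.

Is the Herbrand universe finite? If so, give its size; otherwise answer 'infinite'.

There are no function symbols, so every ground term is one of the 3 constants.
The Herbrand universe is {u, v, w}, which is finite with 3 elements.

3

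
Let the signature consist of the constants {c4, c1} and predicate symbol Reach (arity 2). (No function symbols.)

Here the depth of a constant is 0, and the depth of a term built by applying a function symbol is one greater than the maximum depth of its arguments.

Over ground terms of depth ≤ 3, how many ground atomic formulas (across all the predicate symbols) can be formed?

4

First count ground terms of depth ≤ 3.
With no function symbols every ground term is a constant, so there are exactly 2 ground terms at every depth bound.
N_0 = 2
N_1 = 2
N_2 = 2
N_3 = 2
Explicitly: c4, c1.
So |H| = 2.
For each predicate symbol, the number of ground atoms is |H| raised to its arity; summing:
  Reach: 2^2 = 4
Total ground atoms: 4.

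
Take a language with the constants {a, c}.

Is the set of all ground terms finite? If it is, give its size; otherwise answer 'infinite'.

There are no function symbols, so every ground term is one of the 2 constants.
The Herbrand universe is {a, c}, which is finite with 2 elements.

2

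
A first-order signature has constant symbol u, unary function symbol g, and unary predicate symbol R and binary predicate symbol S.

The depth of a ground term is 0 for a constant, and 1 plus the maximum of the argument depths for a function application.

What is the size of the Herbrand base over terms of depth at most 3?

20

First count ground terms of depth ≤ 3.
If N_k denotes the number of depth-≤k ground terms, the 1 constant gives N_0 = 1, and each function symbol of arity r contributes N_{k-1}^r new terms at level k: N_k = 1 + N_{k-1}.
N_0 = 1
N_1 = 1 + 1 = 2
N_2 = 1 + 2 = 3
N_3 = 1 + 3 = 4
Explicitly: u, g(u), g(g(u)), g(g(g(u))).
So |H| = 4.
Ground atoms are formed by filling each argument slot of a predicate with a term from H, so an r-ary predicate gives |H|^r atoms:
  R: 4;  S: 4^2 = 16
Total ground atoms: 4 + 16 = 20.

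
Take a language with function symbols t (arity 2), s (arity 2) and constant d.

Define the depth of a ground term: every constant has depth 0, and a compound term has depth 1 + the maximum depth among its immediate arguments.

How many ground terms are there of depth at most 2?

Let N_k = |{terms of depth ≤ k}|. Then N_0 = 1 and N_k = 1 + N_{k-1}^2 + N_{k-1}^2 for k ≥ 1 (one summand per function symbol, arity giving the exponent).
N_0 = 1
N_1 = 1 + 1^2 + 1^2 = 3
N_2 = 1 + 3^2 + 3^2 = 19

19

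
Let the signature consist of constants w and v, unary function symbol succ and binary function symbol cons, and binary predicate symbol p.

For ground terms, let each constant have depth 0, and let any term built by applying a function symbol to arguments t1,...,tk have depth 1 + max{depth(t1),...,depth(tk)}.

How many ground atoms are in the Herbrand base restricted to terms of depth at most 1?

First count ground terms of depth ≤ 1.
Count level by level. With function symbols succ/1, cons/2, the terms of depth ≤ k are the 2 constants together with each function applied to depth-≤(k−1) tuples, so N_k = 2 + N_{k-1} + N_{k-1}^2.
N_0 = 2
N_1 = 2 + 2 + 2^2 = 8
Explicitly: w, v, succ(w), succ(v), cons(w, w), cons(w, v), cons(v, w), cons(v, v).
So |H| = 8.
Each predicate of arity r yields |H|^r ground atoms (one per choice of an r-tuple from H):
  p: 8^2 = 64
Total ground atoms: 64.

64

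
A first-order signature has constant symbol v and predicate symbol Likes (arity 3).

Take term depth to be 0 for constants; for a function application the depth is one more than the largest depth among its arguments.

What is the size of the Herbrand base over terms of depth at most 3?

First count ground terms of depth ≤ 3.
With no function symbols every ground term is a constant, so there is exactly 1 ground term at every depth bound.
N_0 = 1
N_1 = 1
N_2 = 1
N_3 = 1
So |H| = 1.
Each predicate of arity r yields |H|^r ground atoms (one per choice of an r-tuple from H):
  Likes: 1^3 = 1
Total ground atoms: 1.

1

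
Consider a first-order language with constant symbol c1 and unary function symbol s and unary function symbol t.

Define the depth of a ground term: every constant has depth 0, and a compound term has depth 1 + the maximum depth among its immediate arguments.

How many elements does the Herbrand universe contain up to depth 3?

Let N_k count ground terms of depth at most k. Each non-constant term of depth ≤ k is some function symbol applied to depth-≤(k−1) arguments, giving N_k = 1 + N_{k-1} + N_{k-1}.
N_0 = 1
N_1 = 1 + 1 + 1 = 3
N_2 = 1 + 3 + 3 = 7
N_3 = 1 + 7 + 7 = 15

15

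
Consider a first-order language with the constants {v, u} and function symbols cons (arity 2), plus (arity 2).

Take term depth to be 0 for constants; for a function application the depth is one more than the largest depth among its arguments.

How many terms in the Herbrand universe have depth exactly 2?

Let N_k count ground terms of depth at most k. Each non-constant term of depth ≤ k is some function symbol applied to depth-≤(k−1) arguments, giving N_k = 2 + N_{k-1}^2 + N_{k-1}^2.
N_0 = 2
N_1 = 2 + 2^2 + 2^2 = 10
N_2 = 2 + 10^2 + 10^2 = 202
Terms of depth exactly 2: N_2 − N_1 = 202 − 10 = 192.

192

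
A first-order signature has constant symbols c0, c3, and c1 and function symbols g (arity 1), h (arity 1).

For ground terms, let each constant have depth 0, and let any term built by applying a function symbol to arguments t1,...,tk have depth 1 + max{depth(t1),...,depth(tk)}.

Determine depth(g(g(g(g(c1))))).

depth(g(c1)) = 1 + depth(c1) = 1 + 0 = 1
depth(g(g(c1))) = 1 + depth(g(c1)) = 1 + 1 = 2
depth(g(g(g(c1)))) = 1 + depth(g(g(c1))) = 1 + 2 = 3
depth(g(g(g(g(c1))))) = 1 + depth(g(g(g(c1)))) = 1 + 3 = 4

4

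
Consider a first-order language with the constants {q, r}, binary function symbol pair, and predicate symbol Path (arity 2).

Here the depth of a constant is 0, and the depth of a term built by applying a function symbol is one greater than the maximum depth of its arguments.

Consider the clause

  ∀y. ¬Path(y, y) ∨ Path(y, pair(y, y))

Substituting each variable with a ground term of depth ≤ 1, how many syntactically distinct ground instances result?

Ground terms of depth ≤ 1:
  If N_k denotes the number of depth-≤k ground terms, the 2 constants give N_0 = 2, and each function symbol of arity r contributes N_{k-1}^r new terms at level k: N_k = 2 + N_{k-1}^2.
  N_0 = 2
  N_1 = 2 + 2^2 = 6
So there are 6 ground terms available for substitution.
The clause has 1 distinct variable (y), which appears in the body. In the free term algebra distinct substitutions yield syntactically distinct ground instances.
Number of ground instances = 6.

6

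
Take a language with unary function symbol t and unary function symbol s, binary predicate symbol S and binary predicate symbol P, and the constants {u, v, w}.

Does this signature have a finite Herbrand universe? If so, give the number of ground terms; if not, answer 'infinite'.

The signature has at least one function symbol (t, arity 1) and at least one constant (u).
Iterating t gives infinitely many distinct ground terms: u, t(u), t(t(u)), ...
So the Herbrand universe is infinite.

infinite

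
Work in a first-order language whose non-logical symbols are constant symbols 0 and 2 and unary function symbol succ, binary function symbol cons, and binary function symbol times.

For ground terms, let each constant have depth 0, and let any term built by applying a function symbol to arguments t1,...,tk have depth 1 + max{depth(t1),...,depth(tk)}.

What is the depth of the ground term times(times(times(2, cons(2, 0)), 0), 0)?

4

depth(cons(2, 0)) = 1 + max(0, 0) = 1
depth(times(2, cons(2, 0))) = 1 + max(0, 1) = 2
depth(times(times(2, cons(2, 0)), 0)) = 1 + max(2, 0) = 3
depth(times(times(times(2, cons(2, 0)), 0), 0)) = 1 + max(3, 0) = 4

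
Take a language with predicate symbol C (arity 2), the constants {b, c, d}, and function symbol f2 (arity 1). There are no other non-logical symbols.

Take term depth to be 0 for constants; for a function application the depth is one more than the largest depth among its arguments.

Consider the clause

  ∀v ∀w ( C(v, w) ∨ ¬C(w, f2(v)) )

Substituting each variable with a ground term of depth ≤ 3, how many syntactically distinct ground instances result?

Ground terms of depth ≤ 3:
  Let N_k = |{terms of depth ≤ k}|. Then N_0 = 3 and N_k = 3 + N_{k-1} for k ≥ 1 (one summand per function symbol, arity giving the exponent).
  N_0 = 3
  N_1 = 3 + 3 = 6
  N_2 = 3 + 6 = 9
  N_3 = 3 + 9 = 12
  Explicitly: b, c, d, f2(b), f2(c), f2(d), f2(f2(b)), f2(f2(c)), f2(f2(d)), f2(f2(f2(b))), f2(f2(f2(c))), f2(f2(f2(d))).
So there are 12 ground terms available for substitution.
The body mentions every one of the 2 quantified variables; since ground terms form a free algebra, no two substitutions collapse to the same formula.
Number of ground instances = 12^2 = 144.

144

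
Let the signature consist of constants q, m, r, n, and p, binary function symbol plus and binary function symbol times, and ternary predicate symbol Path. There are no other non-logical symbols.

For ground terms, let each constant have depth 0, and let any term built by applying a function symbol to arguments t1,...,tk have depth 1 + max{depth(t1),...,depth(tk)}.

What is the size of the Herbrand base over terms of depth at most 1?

166375

First count ground terms of depth ≤ 1.
Let N_k count ground terms of depth at most k. Each non-constant term of depth ≤ k is some function symbol applied to depth-≤(k−1) arguments, giving N_k = 5 + N_{k-1}^2 + N_{k-1}^2.
N_0 = 5
N_1 = 5 + 5^2 + 5^2 = 55
So |H| = 55.
A ground atom is a predicate applied to a tuple of terms from H, so the count is the sum over predicates of |H|^arity:
  Path: 55^3 = 166375
Total ground atoms: 166375.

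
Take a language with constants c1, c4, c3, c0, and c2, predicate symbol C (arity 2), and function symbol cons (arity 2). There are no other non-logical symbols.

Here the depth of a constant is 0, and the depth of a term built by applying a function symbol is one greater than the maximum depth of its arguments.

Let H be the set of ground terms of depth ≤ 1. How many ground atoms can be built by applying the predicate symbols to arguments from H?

First count ground terms of depth ≤ 1.
Count level by level. With function symbols cons/2, the terms of depth ≤ k are the 5 constants together with each function applied to depth-≤(k−1) tuples, so N_k = 5 + N_{k-1}^2.
N_0 = 5
N_1 = 5 + 5^2 = 30
So |H| = 30.
Each predicate of arity r yields |H|^r ground atoms (one per choice of an r-tuple from H):
  C: 30^2 = 900
Total ground atoms: 900.

900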